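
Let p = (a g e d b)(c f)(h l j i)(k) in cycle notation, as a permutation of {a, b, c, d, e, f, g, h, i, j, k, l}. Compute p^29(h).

l

h lies in the 4-cycle (h l j i).
Since the cycle has length 4, p^29 acts on it the same as p^1 (29 mod 4 = 1).
Advancing 1 step from h: h → l.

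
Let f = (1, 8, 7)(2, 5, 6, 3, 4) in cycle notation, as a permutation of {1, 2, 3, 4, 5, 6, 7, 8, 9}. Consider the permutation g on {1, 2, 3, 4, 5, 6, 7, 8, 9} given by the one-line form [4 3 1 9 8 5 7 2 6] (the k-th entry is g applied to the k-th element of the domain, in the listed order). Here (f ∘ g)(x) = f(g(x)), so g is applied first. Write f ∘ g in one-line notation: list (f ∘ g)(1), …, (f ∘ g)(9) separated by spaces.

Chase each element through g then f: 1 → 4 → 2; 2 → 3 → 4; 3 → 1 → 8; 4 → 9 → 9; 5 → 8 → 7; 6 → 5 → 6; 7 → 7 → 1; 8 → 2 → 5; 9 → 6 → 3.
So f ∘ g in one-line form is 2 4 8 9 7 6 1 5 3.

2 4 8 9 7 6 1 5 3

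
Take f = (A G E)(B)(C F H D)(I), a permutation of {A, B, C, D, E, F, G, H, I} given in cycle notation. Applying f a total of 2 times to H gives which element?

C

H lies in the 4-cycle (C F H D).
Advancing 2 steps from H: H → D → C.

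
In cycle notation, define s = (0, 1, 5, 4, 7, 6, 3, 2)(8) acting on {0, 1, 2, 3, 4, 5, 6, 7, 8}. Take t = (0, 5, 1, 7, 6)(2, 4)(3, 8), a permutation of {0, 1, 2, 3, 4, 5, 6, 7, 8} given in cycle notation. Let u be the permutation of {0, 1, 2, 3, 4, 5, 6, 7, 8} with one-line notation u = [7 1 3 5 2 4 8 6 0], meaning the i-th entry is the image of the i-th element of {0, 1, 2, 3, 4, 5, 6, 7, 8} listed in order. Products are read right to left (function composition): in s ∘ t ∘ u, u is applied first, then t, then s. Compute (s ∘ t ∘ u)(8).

4

Apply the permutations in order: u(8) = 0, then t(0) = 5, then s(5) = 4. So (s ∘ t ∘ u)(8) = 4.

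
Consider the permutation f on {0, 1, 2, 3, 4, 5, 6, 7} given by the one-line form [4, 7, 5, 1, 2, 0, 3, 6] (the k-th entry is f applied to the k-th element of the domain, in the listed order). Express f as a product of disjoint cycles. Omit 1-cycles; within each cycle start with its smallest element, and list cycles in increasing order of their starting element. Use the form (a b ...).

Iterating f from 0 gives 0 → 4 → 2 → 5 → 0; that is the 4-cycle (0 4 2 5).
Repeating from the next unused element and collecting all non-trivial cycles gives (0 4 2 5)(1 7 6 3).

(0 4 2 5)(1 7 6 3)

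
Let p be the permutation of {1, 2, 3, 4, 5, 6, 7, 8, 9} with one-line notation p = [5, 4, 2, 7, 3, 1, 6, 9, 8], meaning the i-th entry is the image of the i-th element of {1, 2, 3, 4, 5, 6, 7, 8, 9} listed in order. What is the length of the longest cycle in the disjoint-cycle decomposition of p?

7

Decomposing into disjoint cycles gives (1, 5, 3, 2, 4, 7, 6)(8, 9); the longest has length 7.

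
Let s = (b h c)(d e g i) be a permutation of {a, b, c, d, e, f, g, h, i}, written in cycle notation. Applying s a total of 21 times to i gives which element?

i lies in the 4-cycle (d e g i).
Since the cycle has length 4, s^21 acts on it the same as s^1 (21 mod 4 = 1).
Stepping 1 place around the cycle: i → d.

d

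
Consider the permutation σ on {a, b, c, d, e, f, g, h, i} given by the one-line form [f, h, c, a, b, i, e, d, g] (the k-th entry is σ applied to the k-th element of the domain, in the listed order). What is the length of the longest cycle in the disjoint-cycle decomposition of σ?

Decomposing into disjoint cycles gives (a, f, i, g, e, b, h, d); the longest has length 8.

8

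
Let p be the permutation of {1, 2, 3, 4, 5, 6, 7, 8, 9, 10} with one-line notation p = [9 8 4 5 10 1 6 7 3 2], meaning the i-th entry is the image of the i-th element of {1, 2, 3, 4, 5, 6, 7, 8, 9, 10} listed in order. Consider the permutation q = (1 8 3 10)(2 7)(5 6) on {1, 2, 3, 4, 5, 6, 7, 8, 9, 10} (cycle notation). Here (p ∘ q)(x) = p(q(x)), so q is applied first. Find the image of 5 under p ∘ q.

q(5) = 6, then p(6) = 1; composing gives (p ∘ q)(5) = 1.

1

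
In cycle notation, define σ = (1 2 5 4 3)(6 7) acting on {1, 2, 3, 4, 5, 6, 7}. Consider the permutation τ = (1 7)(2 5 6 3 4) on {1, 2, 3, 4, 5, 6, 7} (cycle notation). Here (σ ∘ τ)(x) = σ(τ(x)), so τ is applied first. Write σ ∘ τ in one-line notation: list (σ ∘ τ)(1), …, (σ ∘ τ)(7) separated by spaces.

Chase each element through τ then σ: 1 → 7 → 6; 2 → 5 → 4; 3 → 4 → 3; 4 → 2 → 5; 5 → 6 → 7; 6 → 3 → 1; 7 → 1 → 2.
So σ ∘ τ in one-line form is 6 4 3 5 7 1 2.

6 4 3 5 7 1 2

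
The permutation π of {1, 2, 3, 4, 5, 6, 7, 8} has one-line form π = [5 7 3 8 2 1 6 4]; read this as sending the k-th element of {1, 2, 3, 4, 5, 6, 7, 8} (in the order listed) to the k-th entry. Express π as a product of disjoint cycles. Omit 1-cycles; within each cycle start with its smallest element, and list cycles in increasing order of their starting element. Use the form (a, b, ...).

(1, 5, 2, 7, 6)(4, 8)

Start at 1 and follow images: 1 → 5 → 2 → 7 → 6 → 1, giving the cycle (1, 5, 2, 7, 6).
Continuing from each remaining unvisited element yields (1, 5, 2, 7, 6)(4, 8).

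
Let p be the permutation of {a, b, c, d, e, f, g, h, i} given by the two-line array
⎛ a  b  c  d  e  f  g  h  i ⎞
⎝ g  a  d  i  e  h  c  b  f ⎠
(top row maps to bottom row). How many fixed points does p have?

The fixed points (elements with p(x) = x) are {e}, so there is 1.

1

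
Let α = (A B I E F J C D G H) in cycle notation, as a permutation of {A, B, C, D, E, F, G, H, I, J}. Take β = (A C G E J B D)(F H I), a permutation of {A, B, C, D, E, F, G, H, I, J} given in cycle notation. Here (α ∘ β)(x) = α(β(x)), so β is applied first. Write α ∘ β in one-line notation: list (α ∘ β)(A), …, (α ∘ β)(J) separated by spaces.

D G H B C A F E J I

For each element, apply β then α: A → C → D; B → D → G; C → G → H; D → A → B; E → J → C; F → H → A; G → E → F; H → I → E; I → F → J; J → B → I.
Collecting the images, α ∘ β = [D G H B C A F E J I].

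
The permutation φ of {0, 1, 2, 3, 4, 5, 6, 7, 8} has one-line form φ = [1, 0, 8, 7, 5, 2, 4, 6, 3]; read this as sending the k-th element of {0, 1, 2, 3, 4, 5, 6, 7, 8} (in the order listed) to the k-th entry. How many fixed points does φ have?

No element satisfies φ(x) = x, so there are 0 fixed points.

0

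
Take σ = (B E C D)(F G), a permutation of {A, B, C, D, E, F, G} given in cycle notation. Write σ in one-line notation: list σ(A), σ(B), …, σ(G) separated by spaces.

A E D B C G F

Reading each image from the cycles: A↦A, B↦E, C↦D, D↦B, E↦C, F↦G, G↦F.
So the one-line form is A E D B C G F.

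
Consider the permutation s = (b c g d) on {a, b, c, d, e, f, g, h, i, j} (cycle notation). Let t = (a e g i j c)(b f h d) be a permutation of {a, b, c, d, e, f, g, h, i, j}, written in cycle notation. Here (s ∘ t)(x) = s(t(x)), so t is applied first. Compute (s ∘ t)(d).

(s ∘ t)(d) = s(t(d)). t(d) = b, then s(b) = c. So (s ∘ t)(d) = c.

c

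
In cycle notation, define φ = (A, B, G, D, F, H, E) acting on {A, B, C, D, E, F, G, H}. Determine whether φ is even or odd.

The cycle lengths are 7, 1.
A cycle of length ℓ contributes ℓ−1 transpositions, so φ is a product of 6 transpositions — even.

even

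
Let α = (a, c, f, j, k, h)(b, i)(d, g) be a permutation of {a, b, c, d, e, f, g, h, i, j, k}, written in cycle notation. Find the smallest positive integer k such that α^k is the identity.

6

The cycle type of α is (6, 2, 2, 1).
Since disjoint cycles commute, ord(α) = lcm(6, 2, 2) = 6.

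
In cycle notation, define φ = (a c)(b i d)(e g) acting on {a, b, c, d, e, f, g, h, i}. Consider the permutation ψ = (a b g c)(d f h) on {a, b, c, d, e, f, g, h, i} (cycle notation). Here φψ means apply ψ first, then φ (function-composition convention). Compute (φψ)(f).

(φψ)(f) = φ(ψ(f)). ψ(f) = h, then φ(h) = h. So (φψ)(f) = h.

h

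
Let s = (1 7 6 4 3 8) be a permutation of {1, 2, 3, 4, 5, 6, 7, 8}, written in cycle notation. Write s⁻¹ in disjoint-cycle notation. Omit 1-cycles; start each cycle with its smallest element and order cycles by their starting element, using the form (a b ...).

Inverting a permutation written in cycle notation just reverses the order within every cycle.
Reversing each cycle of s and rotating so the smallest element leads gives (1 8 3 4 6 7).

(1 8 3 4 6 7)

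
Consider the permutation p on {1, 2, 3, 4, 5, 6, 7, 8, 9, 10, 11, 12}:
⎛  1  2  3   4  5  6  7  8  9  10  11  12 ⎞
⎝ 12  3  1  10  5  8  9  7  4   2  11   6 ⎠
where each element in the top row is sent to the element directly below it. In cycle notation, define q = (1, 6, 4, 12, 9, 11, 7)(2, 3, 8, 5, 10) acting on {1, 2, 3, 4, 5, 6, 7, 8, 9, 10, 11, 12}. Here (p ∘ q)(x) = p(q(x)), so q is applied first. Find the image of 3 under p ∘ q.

7

First apply q: q(3) = 8, then p(8) = 7. Thus (p ∘ q)(3) = 7.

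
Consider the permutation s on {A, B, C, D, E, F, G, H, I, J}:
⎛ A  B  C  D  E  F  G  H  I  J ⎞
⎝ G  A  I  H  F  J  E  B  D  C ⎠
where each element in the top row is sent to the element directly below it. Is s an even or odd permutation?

odd

In disjoint-cycle form the cycle lengths are 10.
A cycle is odd iff its length is even; s has 1 even-length cycle, so sgn(s) = (−1)^1 and s is odd.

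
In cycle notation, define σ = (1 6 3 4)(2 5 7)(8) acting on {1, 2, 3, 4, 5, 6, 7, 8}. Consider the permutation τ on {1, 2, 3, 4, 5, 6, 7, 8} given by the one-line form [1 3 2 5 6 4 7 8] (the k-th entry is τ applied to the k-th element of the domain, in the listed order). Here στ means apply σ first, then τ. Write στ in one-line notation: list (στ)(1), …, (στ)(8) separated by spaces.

4 6 5 1 7 2 3 8

For each element, apply σ then τ: 1 → 6 → 4; 2 → 5 → 6; 3 → 4 → 5; 4 → 1 → 1; 5 → 7 → 7; 6 → 3 → 2; 7 → 2 → 3; 8 → 8 → 8.
So στ in one-line form is 4 6 5 1 7 2 3 8.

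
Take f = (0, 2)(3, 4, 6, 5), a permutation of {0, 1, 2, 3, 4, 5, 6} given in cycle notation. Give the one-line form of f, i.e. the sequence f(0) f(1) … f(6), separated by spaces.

Reading each image from the cycles: 0↦2, 1↦1, 2↦0, 3↦4, 4↦6, 5↦3, 6↦5.
So the one-line form is 2 1 0 4 6 3 5.

2 1 0 4 6 3 5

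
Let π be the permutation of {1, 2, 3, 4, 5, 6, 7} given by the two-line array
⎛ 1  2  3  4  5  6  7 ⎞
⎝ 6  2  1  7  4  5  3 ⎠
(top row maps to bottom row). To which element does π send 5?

4

The entry below 5 in the array is 4, so π(5) = 4.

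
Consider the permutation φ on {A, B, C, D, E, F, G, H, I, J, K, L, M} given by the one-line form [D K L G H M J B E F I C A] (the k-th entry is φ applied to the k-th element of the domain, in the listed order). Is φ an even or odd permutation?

In disjoint-cycle form the cycle lengths are 6, 5, 2.
A cycle of length ℓ contributes ℓ−1 transpositions, so φ is a product of 5 + 4 + 1 = 10 transpositions — even.

even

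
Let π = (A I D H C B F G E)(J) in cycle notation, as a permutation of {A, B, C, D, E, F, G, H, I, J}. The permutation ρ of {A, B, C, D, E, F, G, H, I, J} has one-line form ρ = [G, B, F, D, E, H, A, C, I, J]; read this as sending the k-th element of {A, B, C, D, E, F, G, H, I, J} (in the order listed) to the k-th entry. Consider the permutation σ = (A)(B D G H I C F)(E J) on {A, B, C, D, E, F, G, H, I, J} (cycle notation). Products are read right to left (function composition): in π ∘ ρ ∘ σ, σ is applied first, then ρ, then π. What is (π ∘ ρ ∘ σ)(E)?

J

(π ∘ ρ ∘ σ)(E) = π(ρ(σ(E))). σ(E) = J, then ρ(J) = J, then π(J) = J, so the result is J.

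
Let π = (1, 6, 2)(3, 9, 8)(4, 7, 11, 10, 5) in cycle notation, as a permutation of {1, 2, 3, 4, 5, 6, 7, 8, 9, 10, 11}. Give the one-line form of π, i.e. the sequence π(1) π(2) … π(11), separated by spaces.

Reading each image from the cycles: 1↦6, 2↦1, 3↦9, 4↦7, 5↦4, 6↦2, 7↦11, 8↦3, 9↦8, 10↦5, 11↦10.
So the one-line form is 6 1 9 7 4 2 11 3 8 5 10.

6 1 9 7 4 2 11 3 8 5 10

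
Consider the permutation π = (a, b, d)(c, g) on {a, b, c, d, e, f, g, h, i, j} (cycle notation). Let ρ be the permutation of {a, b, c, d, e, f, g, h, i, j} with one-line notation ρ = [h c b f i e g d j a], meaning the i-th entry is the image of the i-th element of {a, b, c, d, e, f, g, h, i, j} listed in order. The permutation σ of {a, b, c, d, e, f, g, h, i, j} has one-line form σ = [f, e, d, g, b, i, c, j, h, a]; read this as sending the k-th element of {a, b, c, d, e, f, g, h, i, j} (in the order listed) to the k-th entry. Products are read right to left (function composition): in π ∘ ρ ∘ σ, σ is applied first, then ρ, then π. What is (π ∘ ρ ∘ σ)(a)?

Chase a: σ(a) = f; ρ(f) = e; π(e) = e. Hence (π ∘ ρ ∘ σ)(a) = e.

e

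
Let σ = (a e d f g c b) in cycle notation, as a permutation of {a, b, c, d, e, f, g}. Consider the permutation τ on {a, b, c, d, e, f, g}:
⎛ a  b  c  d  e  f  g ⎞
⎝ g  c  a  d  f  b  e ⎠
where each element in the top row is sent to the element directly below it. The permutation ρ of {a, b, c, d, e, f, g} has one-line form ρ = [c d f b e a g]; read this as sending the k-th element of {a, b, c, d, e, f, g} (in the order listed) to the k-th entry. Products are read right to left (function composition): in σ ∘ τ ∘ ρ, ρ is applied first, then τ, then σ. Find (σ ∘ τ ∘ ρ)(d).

b

Chase d: ρ(d) = b; τ(b) = c; σ(c) = b. Hence (σ ∘ τ ∘ ρ)(d) = b.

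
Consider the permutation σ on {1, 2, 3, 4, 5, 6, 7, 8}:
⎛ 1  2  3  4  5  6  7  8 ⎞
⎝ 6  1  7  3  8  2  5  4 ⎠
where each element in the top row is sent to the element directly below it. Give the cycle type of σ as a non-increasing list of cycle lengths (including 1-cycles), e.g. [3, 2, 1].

The disjoint cycles are (1, 6, 2)(3, 7, 5, 8, 4), with lengths 5, 3 in non-increasing order.

[5, 3]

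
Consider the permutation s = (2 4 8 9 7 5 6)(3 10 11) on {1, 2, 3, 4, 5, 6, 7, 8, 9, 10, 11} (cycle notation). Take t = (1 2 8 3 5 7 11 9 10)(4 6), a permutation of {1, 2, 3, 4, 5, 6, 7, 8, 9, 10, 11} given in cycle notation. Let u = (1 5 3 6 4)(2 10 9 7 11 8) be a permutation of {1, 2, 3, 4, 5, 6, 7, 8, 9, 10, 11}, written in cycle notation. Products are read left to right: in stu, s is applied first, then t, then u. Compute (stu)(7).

11

Apply the permutations in order: s(7) = 5, then t(5) = 7, then u(7) = 11. So (stu)(7) = 11.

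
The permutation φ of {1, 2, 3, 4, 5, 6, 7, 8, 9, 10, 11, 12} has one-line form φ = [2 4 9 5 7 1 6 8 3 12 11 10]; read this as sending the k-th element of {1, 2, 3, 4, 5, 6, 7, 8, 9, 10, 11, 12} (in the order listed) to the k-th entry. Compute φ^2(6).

Tracing 6 → 1 → … returns to 6 after 6 steps, so 6 lies in a 6-cycle (1, 2, 4, 5, 7, 6).
Advancing 2 steps from 6: 6 → 1 → 2.

2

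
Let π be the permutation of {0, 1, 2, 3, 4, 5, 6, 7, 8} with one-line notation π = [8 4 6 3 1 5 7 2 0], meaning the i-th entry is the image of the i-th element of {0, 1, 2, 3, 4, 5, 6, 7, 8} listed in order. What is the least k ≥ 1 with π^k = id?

Decomposing into disjoint cycles gives cycle lengths 3, 2, 2, 1, 1.
Since disjoint cycles commute, ord(π) = lcm(3, 2, 2) = 6.

6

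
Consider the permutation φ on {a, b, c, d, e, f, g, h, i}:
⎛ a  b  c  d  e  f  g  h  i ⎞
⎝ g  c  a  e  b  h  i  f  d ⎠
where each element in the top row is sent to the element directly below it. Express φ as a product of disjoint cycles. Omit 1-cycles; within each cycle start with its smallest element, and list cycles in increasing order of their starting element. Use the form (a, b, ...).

(a, g, i, d, e, b, c)(f, h)

Start at a and follow images: a → g → i → d → e → b → c → a, giving the cycle (a, g, i, d, e, b, c).
Continuing from each remaining unvisited element yields (a, g, i, d, e, b, c)(f, h).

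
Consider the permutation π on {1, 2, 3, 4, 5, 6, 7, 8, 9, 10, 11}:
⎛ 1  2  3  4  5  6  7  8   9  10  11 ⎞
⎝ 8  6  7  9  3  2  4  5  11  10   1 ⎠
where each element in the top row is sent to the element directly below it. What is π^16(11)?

11

Tracing 11 → 1 → … returns to 11 after 8 steps, so 11 lies in an 8-cycle (1 8 5 3 7 4 9 11).
Since the cycle has length 8, π^16 acts on it the same as π^0 (16 mod 8 = 0).
So π^16(11) = 11.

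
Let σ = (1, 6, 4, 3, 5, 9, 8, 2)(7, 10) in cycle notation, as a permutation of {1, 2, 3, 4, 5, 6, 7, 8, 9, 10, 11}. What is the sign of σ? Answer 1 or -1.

1

The cycle lengths are 8, 2, 1.
A cycle of length ℓ contributes ℓ−1 transpositions, so σ is a product of 7 + 1 = 8 transpositions — even.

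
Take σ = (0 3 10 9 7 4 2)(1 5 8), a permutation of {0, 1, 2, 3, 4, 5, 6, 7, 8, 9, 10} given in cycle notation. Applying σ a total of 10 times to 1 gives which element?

5

1 lies in the 3-cycle (1 5 8).
On a 3-cycle, σ^3 is the identity, so σ^10 = σ^1 there (10 ≡ 1 mod 3).
Advancing 1 step from 1: 1 → 5.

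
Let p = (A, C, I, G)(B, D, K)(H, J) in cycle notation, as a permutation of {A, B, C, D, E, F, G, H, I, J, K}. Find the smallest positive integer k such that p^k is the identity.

12

The disjoint cycles have lengths 4, 3, 2, 1, 1.
The order is lcm(4, 3, 2) = 12.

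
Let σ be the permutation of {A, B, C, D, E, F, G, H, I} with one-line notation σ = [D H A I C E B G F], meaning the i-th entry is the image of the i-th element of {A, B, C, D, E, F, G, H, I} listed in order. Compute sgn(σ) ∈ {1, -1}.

In disjoint-cycle form the cycle lengths are 6, 3.
A cycle is odd iff its length is even; σ has 1 even-length cycle, so sgn(σ) = (−1)^1 and σ is odd.

-1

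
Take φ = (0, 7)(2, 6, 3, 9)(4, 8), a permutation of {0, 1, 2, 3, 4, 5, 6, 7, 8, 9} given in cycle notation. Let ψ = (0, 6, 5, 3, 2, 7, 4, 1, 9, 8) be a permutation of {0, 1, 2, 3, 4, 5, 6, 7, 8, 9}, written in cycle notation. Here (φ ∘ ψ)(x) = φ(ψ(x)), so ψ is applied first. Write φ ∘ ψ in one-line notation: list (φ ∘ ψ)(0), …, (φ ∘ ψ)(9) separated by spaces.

(φ ∘ ψ)(x) = φ(ψ(x)). Computing each image: φ(ψ(0)) = φ(6) = 3, φ(ψ(1)) = φ(9) = 2, φ(ψ(2)) = φ(7) = 0, φ(ψ(3)) = φ(2) = 6, φ(ψ(4)) = φ(1) = 1, φ(ψ(5)) = φ(3) = 9, φ(ψ(6)) = φ(5) = 5, φ(ψ(7)) = φ(4) = 8, φ(ψ(8)) = φ(0) = 7, φ(ψ(9)) = φ(8) = 4.
Hence φ ∘ ψ = [3 2 0 6 1 9 5 8 7 4].

3 2 0 6 1 9 5 8 7 4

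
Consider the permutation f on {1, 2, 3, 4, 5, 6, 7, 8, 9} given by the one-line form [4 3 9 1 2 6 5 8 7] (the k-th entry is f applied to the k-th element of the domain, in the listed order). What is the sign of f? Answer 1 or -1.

In disjoint-cycle form the cycle lengths are 5, 2, 1, 1.
A cycle of length ℓ contributes ℓ−1 transpositions, so f is a product of 4 + 1 = 5 transpositions — odd.

-1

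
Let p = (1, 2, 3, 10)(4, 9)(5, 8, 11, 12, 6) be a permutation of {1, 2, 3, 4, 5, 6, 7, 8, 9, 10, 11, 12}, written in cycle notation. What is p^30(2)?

2 lies in the 4-cycle (1, 2, 3, 10).
Powers repeat with period 4 on this cycle, and 30 mod 4 = 2, so p^30(2) = p^2(2).
Advancing 2 steps from 2: 2 → 3 → 10.

10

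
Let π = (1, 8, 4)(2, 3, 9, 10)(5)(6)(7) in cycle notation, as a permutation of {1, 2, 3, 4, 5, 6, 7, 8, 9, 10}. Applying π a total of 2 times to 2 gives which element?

2 lies in the 4-cycle (2, 3, 9, 10).
Advancing 2 steps from 2: 2 → 3 → 9.

9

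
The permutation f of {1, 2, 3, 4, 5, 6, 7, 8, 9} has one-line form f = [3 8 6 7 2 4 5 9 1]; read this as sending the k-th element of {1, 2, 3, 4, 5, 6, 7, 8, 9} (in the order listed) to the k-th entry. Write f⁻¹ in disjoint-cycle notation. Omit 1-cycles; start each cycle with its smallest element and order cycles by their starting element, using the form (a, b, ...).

The cycle decomposition of f is (1, 3, 6, 4, 7, 5, 2, 8, 9).
Reversing each cycle (and rotating so the smallest element leads) gives f⁻¹ = (1, 9, 8, 2, 5, 7, 4, 6, 3).

(1, 9, 8, 2, 5, 7, 4, 6, 3)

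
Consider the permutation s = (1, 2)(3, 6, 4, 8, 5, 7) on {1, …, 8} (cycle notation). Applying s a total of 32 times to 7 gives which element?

6

7 lies in the 6-cycle (3, 6, 4, 8, 5, 7).
Since the cycle has length 6, s^32 acts on it the same as s^2 (32 mod 6 = 2).
Advancing 2 steps from 7: 7 → 3 → 6.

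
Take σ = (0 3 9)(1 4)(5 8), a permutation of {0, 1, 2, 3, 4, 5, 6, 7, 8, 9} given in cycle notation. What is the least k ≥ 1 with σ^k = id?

The cycle type of σ is (3, 2, 2, 1, 1, 1).
Since disjoint cycles commute, ord(σ) = lcm(3, 2, 2) = 6.

6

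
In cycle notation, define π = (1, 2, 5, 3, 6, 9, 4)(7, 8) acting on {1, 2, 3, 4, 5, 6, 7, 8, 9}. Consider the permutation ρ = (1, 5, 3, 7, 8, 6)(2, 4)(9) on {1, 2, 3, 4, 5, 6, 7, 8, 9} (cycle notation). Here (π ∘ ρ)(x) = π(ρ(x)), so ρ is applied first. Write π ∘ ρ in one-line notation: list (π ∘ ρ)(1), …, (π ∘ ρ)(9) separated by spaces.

3 1 8 5 6 2 7 9 4

Chase each element through ρ then π: 1 → 5 → 3; 2 → 4 → 1; 3 → 7 → 8; 4 → 2 → 5; 5 → 3 → 6; 6 → 1 → 2; 7 → 8 → 7; 8 → 6 → 9; 9 → 9 → 4.
Collecting the images, π ∘ ρ = [3 1 8 5 6 2 7 9 4].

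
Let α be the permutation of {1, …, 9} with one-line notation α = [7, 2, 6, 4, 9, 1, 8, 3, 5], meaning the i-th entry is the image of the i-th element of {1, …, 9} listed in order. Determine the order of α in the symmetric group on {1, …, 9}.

10

The disjoint-cycle form of α has cycle lengths 5, 2, 1, 1.
Since disjoint cycles commute, ord(α) = lcm(5, 2) = 10.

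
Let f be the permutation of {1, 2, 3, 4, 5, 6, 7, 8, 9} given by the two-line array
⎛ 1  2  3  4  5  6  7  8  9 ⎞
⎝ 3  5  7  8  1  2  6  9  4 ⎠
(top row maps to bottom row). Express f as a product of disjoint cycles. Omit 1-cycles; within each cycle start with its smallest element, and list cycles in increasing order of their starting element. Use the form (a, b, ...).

Iterating f from 1 gives 1 → 3 → 7 → 6 → 2 → 5 → 1; that is the 6-cycle (1, 3, 7, 6, 2, 5).
Continuing from each remaining unvisited element yields (1, 3, 7, 6, 2, 5)(4, 8, 9).

(1, 3, 7, 6, 2, 5)(4, 8, 9)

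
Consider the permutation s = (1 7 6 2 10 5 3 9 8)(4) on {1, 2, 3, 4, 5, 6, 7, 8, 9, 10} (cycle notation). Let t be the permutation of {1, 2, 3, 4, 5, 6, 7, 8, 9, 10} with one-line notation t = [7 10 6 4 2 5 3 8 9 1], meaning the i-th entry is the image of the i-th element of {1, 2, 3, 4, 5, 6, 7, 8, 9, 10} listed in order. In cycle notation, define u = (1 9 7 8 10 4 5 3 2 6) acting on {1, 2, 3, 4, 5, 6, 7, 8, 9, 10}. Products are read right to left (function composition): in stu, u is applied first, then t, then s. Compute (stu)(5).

Chase 5: u(5) = 3; t(3) = 6; s(6) = 2. Hence (stu)(5) = 2.

2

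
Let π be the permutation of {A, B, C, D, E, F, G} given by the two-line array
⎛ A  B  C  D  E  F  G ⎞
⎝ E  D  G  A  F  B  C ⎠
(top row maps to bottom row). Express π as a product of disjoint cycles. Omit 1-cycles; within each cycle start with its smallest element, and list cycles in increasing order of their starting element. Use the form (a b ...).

From A: A → E → F → B → D → A, closing the cycle (A E F B D).
Continuing from each remaining unvisited element yields (A E F B D)(C G).

(A E F B D)(C G)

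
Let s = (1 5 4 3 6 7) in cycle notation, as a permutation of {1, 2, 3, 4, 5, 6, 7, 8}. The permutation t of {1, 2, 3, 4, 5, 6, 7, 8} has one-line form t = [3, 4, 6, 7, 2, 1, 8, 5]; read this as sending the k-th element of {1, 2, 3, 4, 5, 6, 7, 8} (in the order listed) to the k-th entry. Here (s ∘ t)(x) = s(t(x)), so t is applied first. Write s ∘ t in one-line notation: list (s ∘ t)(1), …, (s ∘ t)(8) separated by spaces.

6 3 7 1 2 5 8 4

(s ∘ t)(x) = s(t(x)). Computing each image: s(t(1)) = s(3) = 6, s(t(2)) = s(4) = 3, s(t(3)) = s(6) = 7, s(t(4)) = s(7) = 1, s(t(5)) = s(2) = 2, s(t(6)) = s(1) = 5, s(t(7)) = s(8) = 8, s(t(8)) = s(5) = 4.
Hence s ∘ t = [6 3 7 1 2 5 8 4].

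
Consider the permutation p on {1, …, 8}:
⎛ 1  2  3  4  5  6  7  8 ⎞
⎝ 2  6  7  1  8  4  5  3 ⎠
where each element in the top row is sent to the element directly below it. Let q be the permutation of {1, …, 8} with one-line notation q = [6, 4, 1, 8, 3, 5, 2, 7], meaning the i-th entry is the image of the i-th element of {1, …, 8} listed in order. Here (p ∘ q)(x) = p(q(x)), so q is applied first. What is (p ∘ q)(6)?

First apply q: q(6) = 5, then p(5) = 8. Thus (p ∘ q)(6) = 8.

8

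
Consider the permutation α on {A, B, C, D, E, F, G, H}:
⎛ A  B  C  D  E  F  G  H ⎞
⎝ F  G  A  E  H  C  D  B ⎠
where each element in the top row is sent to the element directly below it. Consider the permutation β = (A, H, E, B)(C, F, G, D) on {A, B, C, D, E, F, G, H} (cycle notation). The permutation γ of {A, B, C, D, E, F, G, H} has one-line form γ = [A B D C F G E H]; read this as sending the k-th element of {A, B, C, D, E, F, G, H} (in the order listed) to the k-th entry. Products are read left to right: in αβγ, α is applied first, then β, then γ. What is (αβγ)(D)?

B

Apply the permutations in order: α(D) = E, then β(E) = B, then γ(B) = B. So (αβγ)(D) = B.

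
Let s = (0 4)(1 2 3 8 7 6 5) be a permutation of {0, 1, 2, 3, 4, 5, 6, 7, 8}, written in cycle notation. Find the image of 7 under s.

7 appears in (1 2 3 8 7 6 5); the next entry (wrapping around) is 6.

6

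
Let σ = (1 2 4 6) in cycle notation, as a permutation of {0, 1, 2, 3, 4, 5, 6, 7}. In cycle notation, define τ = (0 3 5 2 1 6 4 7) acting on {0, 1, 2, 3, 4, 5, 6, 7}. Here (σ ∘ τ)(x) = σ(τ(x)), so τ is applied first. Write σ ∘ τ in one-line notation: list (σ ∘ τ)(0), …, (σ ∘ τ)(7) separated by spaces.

3 1 2 5 7 4 6 0

(σ ∘ τ)(x) = σ(τ(x)). Computing each image: σ(τ(0)) = σ(3) = 3, σ(τ(1)) = σ(6) = 1, σ(τ(2)) = σ(1) = 2, σ(τ(3)) = σ(5) = 5, σ(τ(4)) = σ(7) = 7, σ(τ(5)) = σ(2) = 4, σ(τ(6)) = σ(4) = 6, σ(τ(7)) = σ(0) = 0.
Hence σ ∘ τ = [3 1 2 5 7 4 6 0].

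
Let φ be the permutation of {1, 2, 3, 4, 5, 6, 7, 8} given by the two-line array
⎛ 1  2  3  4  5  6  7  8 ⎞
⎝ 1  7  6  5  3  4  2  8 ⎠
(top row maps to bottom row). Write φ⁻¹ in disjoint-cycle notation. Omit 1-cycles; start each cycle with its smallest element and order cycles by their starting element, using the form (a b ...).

The cycle decomposition of φ is (2 7)(3 6 4 5).
Reversing each cycle (and rotating so the smallest element leads) gives φ⁻¹ = (2 7)(3 5 4 6).

(2 7)(3 5 4 6)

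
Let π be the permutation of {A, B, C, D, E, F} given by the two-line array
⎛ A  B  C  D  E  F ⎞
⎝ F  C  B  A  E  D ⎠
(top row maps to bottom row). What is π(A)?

The entry below A in the array is F, so π(A) = F.

F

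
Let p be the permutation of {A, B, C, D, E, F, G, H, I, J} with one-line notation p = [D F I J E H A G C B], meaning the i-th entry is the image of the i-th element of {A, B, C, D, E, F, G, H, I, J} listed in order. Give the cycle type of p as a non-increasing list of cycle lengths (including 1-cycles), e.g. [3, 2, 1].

[7, 2, 1]

The disjoint cycles are (A D J B F H G)(C I)(E), with lengths 7, 2, 1 in non-increasing order.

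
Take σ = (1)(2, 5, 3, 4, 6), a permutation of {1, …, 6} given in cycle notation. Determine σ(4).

6

4 appears in (2, 5, 3, 4, 6); the next entry (wrapping around) is 6.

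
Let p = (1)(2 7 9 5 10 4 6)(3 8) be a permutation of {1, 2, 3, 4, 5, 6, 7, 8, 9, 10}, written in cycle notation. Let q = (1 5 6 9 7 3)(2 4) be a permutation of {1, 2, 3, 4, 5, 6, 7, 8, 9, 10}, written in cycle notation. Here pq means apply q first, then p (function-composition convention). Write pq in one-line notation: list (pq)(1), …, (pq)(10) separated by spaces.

10 6 1 7 2 5 8 3 9 4

(pq)(x) = p(q(x)). Computing each image: p(q(1)) = p(5) = 10, p(q(2)) = p(4) = 6, p(q(3)) = p(1) = 1, p(q(4)) = p(2) = 7, p(q(5)) = p(6) = 2, p(q(6)) = p(9) = 5, p(q(7)) = p(3) = 8, p(q(8)) = p(8) = 3, p(q(9)) = p(7) = 9, p(q(10)) = p(10) = 4.
Hence pq = [10 6 1 7 2 5 8 3 9 4].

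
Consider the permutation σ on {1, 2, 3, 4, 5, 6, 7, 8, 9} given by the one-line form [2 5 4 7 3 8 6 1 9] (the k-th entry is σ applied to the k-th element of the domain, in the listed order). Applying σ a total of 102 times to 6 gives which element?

4

Tracing 6 → 8 → … returns to 6 after 8 steps, so 6 lies in an 8-cycle (1 2 5 3 4 7 6 8).
Powers repeat with period 8 on this cycle, and 102 mod 8 = 6, so σ^102(6) = σ^6(6).
Stepping 6 places around the cycle: 6 → 8 → 1 → 2 → 5 → 3 → 4.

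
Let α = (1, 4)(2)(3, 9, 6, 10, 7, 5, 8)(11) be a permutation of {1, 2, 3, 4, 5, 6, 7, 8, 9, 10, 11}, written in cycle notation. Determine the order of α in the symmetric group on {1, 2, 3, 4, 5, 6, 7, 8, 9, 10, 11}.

The disjoint cycles have lengths 7, 2, 1, 1.
Since disjoint cycles commute, ord(α) = lcm(7, 2) = 14.

14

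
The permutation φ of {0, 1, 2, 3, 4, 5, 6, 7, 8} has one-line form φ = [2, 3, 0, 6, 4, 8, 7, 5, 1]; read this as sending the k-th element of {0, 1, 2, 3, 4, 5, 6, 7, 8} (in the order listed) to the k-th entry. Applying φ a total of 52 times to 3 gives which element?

Tracing 3 → 6 → … returns to 3 after 6 steps, so 3 lies in a 6-cycle (1, 3, 6, 7, 5, 8).
On a 6-cycle, φ^6 is the identity, so φ^52 = φ^4 there (52 ≡ 4 mod 6).
Stepping 4 places around the cycle: 3 → 6 → 7 → 5 → 8.

8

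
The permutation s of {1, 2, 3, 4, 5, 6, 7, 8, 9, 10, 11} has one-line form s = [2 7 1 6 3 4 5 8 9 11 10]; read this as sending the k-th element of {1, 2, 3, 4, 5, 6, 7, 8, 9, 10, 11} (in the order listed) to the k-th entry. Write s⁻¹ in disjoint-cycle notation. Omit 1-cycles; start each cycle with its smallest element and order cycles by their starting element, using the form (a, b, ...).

(1, 3, 5, 7, 2)(4, 6)(10, 11)

The cycle decomposition of s is (1, 2, 7, 5, 3)(4, 6)(10, 11).
Reversing each cycle (and rotating so the smallest element leads) gives s⁻¹ = (1, 3, 5, 7, 2)(4, 6)(10, 11).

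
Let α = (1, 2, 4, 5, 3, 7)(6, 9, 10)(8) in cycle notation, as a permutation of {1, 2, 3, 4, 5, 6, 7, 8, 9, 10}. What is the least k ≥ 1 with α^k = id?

The cycle type of α is (6, 3, 1).
Since disjoint cycles commute, ord(α) = lcm(6, 3) = 6.

6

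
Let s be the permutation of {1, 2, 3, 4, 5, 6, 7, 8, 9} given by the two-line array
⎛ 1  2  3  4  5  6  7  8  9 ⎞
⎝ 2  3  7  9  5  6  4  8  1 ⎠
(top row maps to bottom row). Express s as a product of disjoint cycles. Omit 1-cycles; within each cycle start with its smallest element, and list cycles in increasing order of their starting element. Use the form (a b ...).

(1 2 3 7 4 9)

From 1: 1 → 2 → 3 → 7 → 4 → 9 → 1, closing the cycle (1 2 3 7 4 9).
Repeating from the next unused element and collecting all non-trivial cycles gives (1 2 3 7 4 9).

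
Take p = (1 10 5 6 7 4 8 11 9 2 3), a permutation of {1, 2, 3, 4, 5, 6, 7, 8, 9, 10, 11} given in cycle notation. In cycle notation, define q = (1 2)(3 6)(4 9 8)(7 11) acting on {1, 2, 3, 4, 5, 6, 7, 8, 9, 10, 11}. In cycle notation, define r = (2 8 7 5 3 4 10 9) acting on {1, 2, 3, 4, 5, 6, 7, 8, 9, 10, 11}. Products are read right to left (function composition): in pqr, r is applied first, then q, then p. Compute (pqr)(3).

(pqr)(3) = p(q(r(3))). r(3) = 4, then q(4) = 9, then p(9) = 2, so the result is 2.

2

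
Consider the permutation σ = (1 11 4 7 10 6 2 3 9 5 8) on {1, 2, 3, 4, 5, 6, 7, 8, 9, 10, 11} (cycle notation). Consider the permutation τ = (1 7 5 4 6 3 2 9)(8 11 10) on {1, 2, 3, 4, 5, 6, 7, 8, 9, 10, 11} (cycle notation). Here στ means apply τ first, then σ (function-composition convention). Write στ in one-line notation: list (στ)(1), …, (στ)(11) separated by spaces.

(στ)(x) = σ(τ(x)). Computing each image: σ(τ(1)) = σ(7) = 10, σ(τ(2)) = σ(9) = 5, σ(τ(3)) = σ(2) = 3, σ(τ(4)) = σ(6) = 2, σ(τ(5)) = σ(4) = 7, σ(τ(6)) = σ(3) = 9, σ(τ(7)) = σ(5) = 8, σ(τ(8)) = σ(11) = 4, σ(τ(9)) = σ(1) = 11, σ(τ(10)) = σ(8) = 1, σ(τ(11)) = σ(10) = 6.
Hence στ = [10 5 3 2 7 9 8 4 11 1 6].

10 5 3 2 7 9 8 4 11 1 6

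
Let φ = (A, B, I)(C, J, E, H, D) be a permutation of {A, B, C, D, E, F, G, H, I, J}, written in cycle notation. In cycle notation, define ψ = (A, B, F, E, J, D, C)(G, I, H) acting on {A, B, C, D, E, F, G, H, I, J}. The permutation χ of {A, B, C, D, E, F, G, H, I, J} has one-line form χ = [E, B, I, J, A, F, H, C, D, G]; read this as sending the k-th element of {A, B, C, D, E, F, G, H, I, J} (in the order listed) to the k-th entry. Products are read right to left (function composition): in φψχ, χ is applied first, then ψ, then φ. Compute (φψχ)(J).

Apply the permutations in order: χ(J) = G, then ψ(G) = I, then φ(I) = A. So (φψχ)(J) = A.

A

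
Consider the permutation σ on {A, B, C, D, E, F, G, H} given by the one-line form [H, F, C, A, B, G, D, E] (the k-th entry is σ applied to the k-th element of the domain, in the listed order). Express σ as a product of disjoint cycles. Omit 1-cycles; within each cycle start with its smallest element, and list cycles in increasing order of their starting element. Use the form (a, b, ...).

(A, H, E, B, F, G, D)

Start at A and follow images: A → H → E → B → F → G → D → A, giving the cycle (A, H, E, B, F, G, D).
Repeating from the next unused element and collecting all non-trivial cycles gives (A, H, E, B, F, G, D).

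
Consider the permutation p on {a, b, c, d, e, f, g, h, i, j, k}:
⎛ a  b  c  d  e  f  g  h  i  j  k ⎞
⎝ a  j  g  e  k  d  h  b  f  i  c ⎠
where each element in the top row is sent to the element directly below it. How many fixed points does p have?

1

The fixed points (elements with p(x) = x) are {a}, so there is 1.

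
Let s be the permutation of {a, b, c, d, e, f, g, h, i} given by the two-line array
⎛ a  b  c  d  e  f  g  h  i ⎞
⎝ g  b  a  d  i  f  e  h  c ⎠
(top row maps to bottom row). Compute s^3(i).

g

Tracing i → c → … returns to i after 5 steps, so i lies in a 5-cycle (a g e i c).
Stepping 3 places around the cycle: i → c → a → g.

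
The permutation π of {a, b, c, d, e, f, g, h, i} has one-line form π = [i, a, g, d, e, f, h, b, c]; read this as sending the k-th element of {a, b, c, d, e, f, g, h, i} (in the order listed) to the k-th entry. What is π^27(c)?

Tracing c → g → … returns to c after 6 steps, so c lies in a 6-cycle (a i c g h b).
Powers repeat with period 6 on this cycle, and 27 mod 6 = 3, so π^27(c) = π^3(c).
Advancing 3 steps from c: c → g → h → b.

b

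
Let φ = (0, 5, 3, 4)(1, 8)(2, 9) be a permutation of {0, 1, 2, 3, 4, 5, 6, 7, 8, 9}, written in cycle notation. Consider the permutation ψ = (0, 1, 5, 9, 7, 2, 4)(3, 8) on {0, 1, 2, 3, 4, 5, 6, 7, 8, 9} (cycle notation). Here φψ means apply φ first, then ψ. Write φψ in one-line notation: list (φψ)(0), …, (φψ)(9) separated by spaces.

9 3 7 0 1 8 6 2 5 4

Chase each element through φ then ψ: 0 → 5 → 9; 1 → 8 → 3; 2 → 9 → 7; 3 → 4 → 0; 4 → 0 → 1; 5 → 3 → 8; 6 → 6 → 6; 7 → 7 → 2; 8 → 1 → 5; 9 → 2 → 4.
So φψ in one-line form is 9 3 7 0 1 8 6 2 5 4.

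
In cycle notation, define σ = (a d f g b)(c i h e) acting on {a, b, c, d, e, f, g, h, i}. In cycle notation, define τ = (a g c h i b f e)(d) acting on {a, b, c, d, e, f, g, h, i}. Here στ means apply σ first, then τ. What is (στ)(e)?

(στ)(e) = τ(σ(e)). σ(e) = c, then τ(c) = h. So (στ)(e) = h.

h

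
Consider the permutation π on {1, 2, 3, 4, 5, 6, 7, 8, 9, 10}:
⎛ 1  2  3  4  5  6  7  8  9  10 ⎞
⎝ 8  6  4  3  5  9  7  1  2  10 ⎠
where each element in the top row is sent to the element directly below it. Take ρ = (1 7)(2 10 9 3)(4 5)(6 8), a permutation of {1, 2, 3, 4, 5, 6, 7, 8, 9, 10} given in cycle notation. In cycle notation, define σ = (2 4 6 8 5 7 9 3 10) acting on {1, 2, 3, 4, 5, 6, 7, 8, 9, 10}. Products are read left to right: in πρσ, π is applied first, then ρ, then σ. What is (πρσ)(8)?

Apply the permutations in order: π(8) = 1, then ρ(1) = 7, then σ(7) = 9. So (πρσ)(8) = 9.

9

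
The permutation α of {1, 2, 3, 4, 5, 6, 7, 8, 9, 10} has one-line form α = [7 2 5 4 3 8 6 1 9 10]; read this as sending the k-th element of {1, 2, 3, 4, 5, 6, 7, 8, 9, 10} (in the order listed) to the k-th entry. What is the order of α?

4

Writing α as disjoint cycles, the cycle lengths are 4, 2, 1, 1, 1, 1.
The order is lcm(4, 2) = 4.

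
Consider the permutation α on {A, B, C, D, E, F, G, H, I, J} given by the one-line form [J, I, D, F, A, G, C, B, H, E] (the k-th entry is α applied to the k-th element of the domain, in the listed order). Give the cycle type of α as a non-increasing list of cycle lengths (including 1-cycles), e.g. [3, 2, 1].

[4, 3, 3]

The disjoint cycles are (A, J, E)(B, I, H)(C, D, F, G), with lengths 4, 3, 3 in non-increasing order.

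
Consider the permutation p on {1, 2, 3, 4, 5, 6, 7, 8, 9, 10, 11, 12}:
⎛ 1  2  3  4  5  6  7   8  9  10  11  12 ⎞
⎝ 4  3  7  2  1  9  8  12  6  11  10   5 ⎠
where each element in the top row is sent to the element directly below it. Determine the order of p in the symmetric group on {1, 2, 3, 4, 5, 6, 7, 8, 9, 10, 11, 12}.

Decomposing into disjoint cycles gives cycle lengths 8, 2, 2.
Since disjoint cycles commute, ord(p) = lcm(8, 2, 2) = 8.

8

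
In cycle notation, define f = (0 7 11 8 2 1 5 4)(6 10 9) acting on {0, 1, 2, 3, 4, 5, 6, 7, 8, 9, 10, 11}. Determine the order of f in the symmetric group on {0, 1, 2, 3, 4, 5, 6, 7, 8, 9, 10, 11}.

The cycle type of f is (8, 3, 1).
The order is lcm(8, 3) = 24.

24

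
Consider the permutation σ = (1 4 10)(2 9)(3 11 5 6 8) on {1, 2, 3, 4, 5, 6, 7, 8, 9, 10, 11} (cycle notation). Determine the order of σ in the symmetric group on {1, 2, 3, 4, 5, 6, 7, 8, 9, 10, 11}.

The cycle type of σ is (5, 3, 2, 1).
The order is lcm(5, 3, 2) = 30.

30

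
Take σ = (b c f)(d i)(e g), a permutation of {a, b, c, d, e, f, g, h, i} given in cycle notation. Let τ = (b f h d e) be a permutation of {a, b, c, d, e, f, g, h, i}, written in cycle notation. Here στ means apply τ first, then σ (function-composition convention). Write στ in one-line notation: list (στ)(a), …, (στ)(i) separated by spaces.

a b f g c h e i d

For each element, apply τ then σ: a → a → a; b → f → b; c → c → f; d → e → g; e → b → c; f → h → h; g → g → e; h → d → i; i → i → d.
Collecting the images, στ = [a b f g c h e i d].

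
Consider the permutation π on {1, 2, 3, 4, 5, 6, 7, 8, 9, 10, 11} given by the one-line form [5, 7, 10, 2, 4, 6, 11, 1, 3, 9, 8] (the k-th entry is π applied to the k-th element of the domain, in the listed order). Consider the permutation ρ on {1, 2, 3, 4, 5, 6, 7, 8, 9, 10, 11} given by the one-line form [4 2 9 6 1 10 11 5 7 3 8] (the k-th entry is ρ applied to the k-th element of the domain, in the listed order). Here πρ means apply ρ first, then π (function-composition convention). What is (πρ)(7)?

First apply ρ: ρ(7) = 11, then π(11) = 8. Thus (πρ)(7) = 8.

8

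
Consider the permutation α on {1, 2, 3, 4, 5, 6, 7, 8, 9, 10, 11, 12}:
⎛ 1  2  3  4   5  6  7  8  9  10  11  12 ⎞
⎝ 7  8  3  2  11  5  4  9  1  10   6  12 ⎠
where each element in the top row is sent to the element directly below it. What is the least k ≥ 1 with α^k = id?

The disjoint-cycle form of α has cycle lengths 6, 3, 1, 1, 1.
Since disjoint cycles commute, ord(α) = lcm(6, 3) = 6.

6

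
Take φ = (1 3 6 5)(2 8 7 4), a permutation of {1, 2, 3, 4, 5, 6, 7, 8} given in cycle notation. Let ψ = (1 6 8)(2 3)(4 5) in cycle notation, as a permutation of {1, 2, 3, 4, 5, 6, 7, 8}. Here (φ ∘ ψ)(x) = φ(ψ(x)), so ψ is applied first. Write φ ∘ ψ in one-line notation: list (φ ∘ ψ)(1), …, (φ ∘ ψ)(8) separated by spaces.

5 6 8 1 2 7 4 3

For each element, apply ψ then φ: 1 → 6 → 5; 2 → 3 → 6; 3 → 2 → 8; 4 → 5 → 1; 5 → 4 → 2; 6 → 8 → 7; 7 → 7 → 4; 8 → 1 → 3.
Collecting the images, φ ∘ ψ = [5 6 8 1 2 7 4 3].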